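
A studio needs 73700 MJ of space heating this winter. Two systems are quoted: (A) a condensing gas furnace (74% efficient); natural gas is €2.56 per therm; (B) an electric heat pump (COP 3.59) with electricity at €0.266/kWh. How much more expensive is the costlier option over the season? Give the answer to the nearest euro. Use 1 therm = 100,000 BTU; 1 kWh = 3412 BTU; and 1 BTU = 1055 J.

€900

Heat load = 73700 MJ = 73,700,000,000 J / 1055 = 69,857,820 BTU
Gas: input = 69,857,820 / 0.74 = 94,402,459 BTU = 944 therm → 944 × €2.56 = €2,416.70
Heat pump: 69,857,820 BTU / 3412 = 20,470 kWh heat; / 3.59 = 5,703 kWh in → × €0.266 = €1,517.03
Difference = |€2,416.70 − €1,517.03| = €899.68 ≈ €900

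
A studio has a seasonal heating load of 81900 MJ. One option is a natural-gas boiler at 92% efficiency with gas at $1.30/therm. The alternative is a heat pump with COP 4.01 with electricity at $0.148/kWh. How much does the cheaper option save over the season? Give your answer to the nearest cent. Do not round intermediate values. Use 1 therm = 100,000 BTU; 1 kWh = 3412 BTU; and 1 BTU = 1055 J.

$257.22

Heat load = 81900 MJ = 81,900,000,000 J / 1055 = 77,630,332 BTU
Gas: input = 77,630,332 / 0.92 = 84,380,795 BTU = 843.8 therm → 843.8 × $1.30 = $1,096.95
Heat pump: 77,630,332 BTU / 3412 = 22,750 kWh heat; / 4.01 = 5,674 kWh in → × $0.148 = $839.73
Difference = |$1,096.95 − $839.73| = $257.22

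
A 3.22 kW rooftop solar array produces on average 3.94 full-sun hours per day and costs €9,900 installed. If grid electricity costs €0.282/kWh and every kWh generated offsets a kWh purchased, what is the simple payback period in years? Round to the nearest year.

8 years

Daily generation = 3.22 kW × 3.94 h = 12.69 kWh
Annual generation = 12.69 × 365 = 4630.7 kWh
Annual savings = 4630.7 × €0.282 = €1,305.85
Payback = €9,900 / €1,305.85 = 7.58 years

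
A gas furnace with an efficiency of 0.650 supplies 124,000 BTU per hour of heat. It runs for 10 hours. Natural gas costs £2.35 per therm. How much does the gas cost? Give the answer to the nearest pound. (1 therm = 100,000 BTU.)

£45

Heat delivered = 124,000 BTU/h × 10 h = 1,240,000 BTU
Gas input = 1,240,000 / 0.650 = 1,907,692 BTU
= 1,907,692 / 100,000 = 19.08 therm
Cost = 19.08 × £2.35/therm = £44.83 ≈ £45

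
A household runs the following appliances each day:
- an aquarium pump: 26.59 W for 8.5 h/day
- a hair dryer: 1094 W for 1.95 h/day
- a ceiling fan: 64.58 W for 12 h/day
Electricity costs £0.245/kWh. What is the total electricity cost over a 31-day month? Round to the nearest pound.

£24

aquarium pump: 26.59 W × 8.5 h × 31 d = 7,006 Wh = 7.006 kWh
hair dryer: 1094 W × 1.95 h × 31 d = 66,132 Wh = 66.13 kWh
ceiling fan: 64.58 W × 12 h × 31 d = 24,024 Wh = 24.02 kWh
Total energy = 7.006 + 66.13 + 24.02 = 97.16 kWh
Cost = 97.16 kWh × £0.245 = £23.80 ≈ £24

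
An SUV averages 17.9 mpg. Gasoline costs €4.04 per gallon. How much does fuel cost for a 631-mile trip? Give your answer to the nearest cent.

Fuel = 631 mi / 17.9 mpg = 35.25 gal
Cost = 35.25 gal × €4.04/gal = €142.42

€142.42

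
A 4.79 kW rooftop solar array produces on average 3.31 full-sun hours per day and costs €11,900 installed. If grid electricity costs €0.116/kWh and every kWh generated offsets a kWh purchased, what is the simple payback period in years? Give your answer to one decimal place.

17.7 years

Daily generation = 4.79 kW × 3.31 h = 15.85 kWh
Annual generation = 15.85 × 365 = 5787 kWh
Annual savings = 5787 × €0.116 = €671.30
Payback = €11,900 / €671.30 = 17.7 years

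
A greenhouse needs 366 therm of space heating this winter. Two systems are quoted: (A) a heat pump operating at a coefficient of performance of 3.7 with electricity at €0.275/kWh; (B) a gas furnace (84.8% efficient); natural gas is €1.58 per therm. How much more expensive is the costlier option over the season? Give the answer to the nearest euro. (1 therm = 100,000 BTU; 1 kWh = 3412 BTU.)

Heat load = 366 therm × 100,000 = 36,600,000 BTU
Gas: input = 36,600,000 / 0.848 = 43,160,377 BTU = 431.6 therm → 431.6 × €1.58 = €681.93
Heat pump: 36,600,000 BTU / 3412 = 10,730 kWh heat; / 3.7 = 2,899 kWh in → × €0.275 = €797.27
Difference = |€681.93 − €797.27| = €115.33 ≈ €115

€115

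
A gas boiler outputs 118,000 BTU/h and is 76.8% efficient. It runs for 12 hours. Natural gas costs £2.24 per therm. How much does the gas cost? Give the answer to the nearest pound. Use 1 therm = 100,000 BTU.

Heat delivered = 118,000 BTU/h × 12 h = 1,416,000 BTU
Gas input = 1,416,000 / 0.768 = 1,843,750 BTU
= 1,843,750 / 100,000 = 18.44 therm
Cost = 18.44 × £2.24/therm = £41.30 ≈ £41

£41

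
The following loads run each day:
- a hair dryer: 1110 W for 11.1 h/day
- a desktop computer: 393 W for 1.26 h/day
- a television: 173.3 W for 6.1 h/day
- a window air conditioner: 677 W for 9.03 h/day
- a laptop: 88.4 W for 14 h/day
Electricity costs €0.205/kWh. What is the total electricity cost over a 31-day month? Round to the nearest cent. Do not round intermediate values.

€134.88

hair dryer: 1110 W × 11.1 h × 31 d = 381,951 Wh = 382 kWh
desktop computer: 393 W × 1.26 h × 31 d = 15,351 Wh = 15.35 kWh
television: 173.3 W × 6.1 h × 31 d = 32,771 Wh = 32.77 kWh
window air conditioner: 677 W × 9.03 h × 31 d = 189,513 Wh = 189.5 kWh
laptop: 88.4 W × 14 h × 31 d = 38,366 Wh = 38.37 kWh
Total energy = 382 + 15.35 + 32.77 + 189.5 + 38.37 = 658 kWh
Cost = 658 kWh × €0.205 = €134.88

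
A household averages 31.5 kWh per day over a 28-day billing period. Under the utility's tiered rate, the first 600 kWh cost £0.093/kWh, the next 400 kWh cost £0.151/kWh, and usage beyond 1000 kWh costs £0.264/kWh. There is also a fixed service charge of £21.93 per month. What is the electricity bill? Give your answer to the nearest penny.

Usage = 31.5 kWh/day × 28 days = 882 kWh
First 600 kWh × £0.093 = £55.80
Next 282 kWh × £0.151 = £42.58
Remaining tier: 0 kWh (not reached)
Energy charge = £98.38; + service £21.93 = £120.31

£120.31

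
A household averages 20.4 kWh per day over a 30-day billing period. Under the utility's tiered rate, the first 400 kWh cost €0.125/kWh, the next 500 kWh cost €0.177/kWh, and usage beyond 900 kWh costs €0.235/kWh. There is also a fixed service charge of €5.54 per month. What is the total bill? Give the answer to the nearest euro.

€93

Usage = 20.4 kWh/day × 30 days = 612 kWh
First 400 kWh × €0.125 = €50.00
Next 212 kWh × €0.177 = €37.52
Remaining tier: 0 kWh (not reached)
Energy charge = €87.52; + service €5.54 = €93.06 ≈ €93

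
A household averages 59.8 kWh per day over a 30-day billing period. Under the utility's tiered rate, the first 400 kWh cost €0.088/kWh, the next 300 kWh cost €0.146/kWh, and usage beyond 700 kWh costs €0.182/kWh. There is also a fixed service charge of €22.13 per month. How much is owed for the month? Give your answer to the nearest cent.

Usage = 59.8 kWh/day × 30 days = 1794 kWh
First 400 kWh × €0.088 = €35.20
Next 300 kWh × €0.146 = €43.80
Remaining 1094 kWh × €0.182 = €199.11
Energy charge = €278.11; + service €22.13 = €300.24

€300.24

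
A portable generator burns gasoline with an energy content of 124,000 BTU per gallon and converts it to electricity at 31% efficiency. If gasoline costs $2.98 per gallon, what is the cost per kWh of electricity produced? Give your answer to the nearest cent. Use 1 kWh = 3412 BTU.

Electrical output per gallon = 124,000 BTU × 0.31 / 3412 BTU/kWh = 11.27 kWh
Cost per kWh = $2.98 / 11.27 kWh = $0.265

$0.26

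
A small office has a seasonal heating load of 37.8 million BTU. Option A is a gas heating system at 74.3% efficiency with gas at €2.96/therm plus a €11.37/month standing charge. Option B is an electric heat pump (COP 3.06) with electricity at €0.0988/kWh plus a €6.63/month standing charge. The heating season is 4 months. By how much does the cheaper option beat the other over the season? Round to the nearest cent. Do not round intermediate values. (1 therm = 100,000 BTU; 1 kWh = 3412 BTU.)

Heat load = 37.8 × 10⁶ BTU = 37,800,000 BTU
Gas: input = 37,800,000 / 0.743 = 50,874,832 BTU = 508.7 therm → 508.7 × €2.96 = €1,505.90; + 4 × €11.37 standing = €1,551.38
Heat pump: 37,800,000 BTU / 3412 = 11,080 kWh heat; / 3.06 = 3,620 kWh in → × €0.0988 = €357.70; + 4 × €6.63 standing = €384.22
Difference = |€1,551.38 − €384.22| = €1,167.16

€1167.16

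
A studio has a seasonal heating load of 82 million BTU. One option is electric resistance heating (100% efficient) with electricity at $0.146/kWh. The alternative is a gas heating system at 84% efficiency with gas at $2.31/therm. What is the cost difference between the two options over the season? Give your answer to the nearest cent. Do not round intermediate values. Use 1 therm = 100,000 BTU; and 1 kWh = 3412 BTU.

$1253.79

Heat load = 82 × 10⁶ BTU = 82,000,000 BTU
Gas: input = 82,000,000 / 0.84 = 97,619,048 BTU = 976.2 therm → 976.2 × $2.31 = $2,255.00
Electric: 82,000,000 BTU / 3412 = 24,030 kWh → × $0.146 = $3,508.79
Difference = |$2,255.00 − $3,508.79| = $1,253.79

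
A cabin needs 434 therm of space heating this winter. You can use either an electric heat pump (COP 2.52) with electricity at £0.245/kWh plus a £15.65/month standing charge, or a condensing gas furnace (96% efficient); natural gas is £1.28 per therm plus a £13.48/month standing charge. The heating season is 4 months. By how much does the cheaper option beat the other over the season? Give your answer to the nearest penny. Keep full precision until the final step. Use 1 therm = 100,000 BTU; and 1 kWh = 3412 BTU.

£666.66

Heat load = 434 therm × 100,000 = 43,400,000 BTU
Gas: input = 43,400,000 / 0.96 = 45,208,333 BTU = 452.1 therm → 452.1 × £1.28 = £578.67; + 4 × £13.48 standing = £632.59
Heat pump: 43,400,000 BTU / 3412 = 12,720 kWh heat; / 2.52 = 5,048 kWh in → × £0.245 = £1,236.65; + 4 × £15.65 standing = £1,299.25
Difference = |£632.59 − £1,299.25| = £666.66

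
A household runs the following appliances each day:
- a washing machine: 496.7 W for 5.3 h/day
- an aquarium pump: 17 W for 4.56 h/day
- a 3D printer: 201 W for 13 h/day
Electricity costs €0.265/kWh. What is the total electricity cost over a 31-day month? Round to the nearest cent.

€43.73

washing machine: 496.7 W × 5.3 h × 31 d = 81,608 Wh = 81.61 kWh
aquarium pump: 17 W × 4.56 h × 31 d = 2,403 Wh = 2.403 kWh
3D printer: 201 W × 13 h × 31 d = 81,003 Wh = 81 kWh
Total energy = 81.61 + 2.403 + 81 = 165 kWh
Cost = 165 kWh × €0.265 = €43.73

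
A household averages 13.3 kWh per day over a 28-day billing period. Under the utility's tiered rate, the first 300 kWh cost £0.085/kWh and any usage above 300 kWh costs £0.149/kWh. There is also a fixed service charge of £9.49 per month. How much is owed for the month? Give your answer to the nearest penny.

Usage = 13.3 kWh/day × 28 days = 372.4 kWh
First 300 kWh × £0.085 = £25.50
Remaining 72.4 kWh × £0.149 = £10.79
Energy charge = £36.29; + service £9.49 = £45.78

£45.78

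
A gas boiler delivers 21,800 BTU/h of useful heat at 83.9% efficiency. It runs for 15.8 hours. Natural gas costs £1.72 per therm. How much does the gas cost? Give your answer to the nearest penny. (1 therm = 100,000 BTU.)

£7.06

Heat delivered = 21,800 BTU/h × 15.8 h = 344,440 BTU
Gas input = 344,440 / 0.839 = 410,536 BTU
= 410,536 / 100,000 = 4.105 therm
Cost = 4.105 × £1.72/therm = £7.06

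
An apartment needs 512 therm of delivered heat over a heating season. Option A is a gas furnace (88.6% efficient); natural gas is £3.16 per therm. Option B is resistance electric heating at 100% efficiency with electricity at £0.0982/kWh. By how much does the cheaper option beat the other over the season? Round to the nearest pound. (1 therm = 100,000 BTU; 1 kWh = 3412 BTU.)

£353

Heat load = 512 therm × 100,000 = 51,200,000 BTU
Gas: input = 51,200,000 / 0.886 = 57,787,810 BTU = 577.9 therm → 577.9 × £3.16 = £1,826.09
Electric: 51,200,000 BTU / 3412 = 15,010 kWh → × £0.0982 = £1,473.58
Difference = |£1,826.09 − £1,473.58| = £352.52 ≈ £353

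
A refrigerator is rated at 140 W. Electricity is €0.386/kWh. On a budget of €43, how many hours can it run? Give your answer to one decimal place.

795.7 h

Energy budget = €43 / €0.386 per kWh = 111.4 kWh = 111,399 Wh
Runtime = 111,399 Wh / 140 W = 795.7 h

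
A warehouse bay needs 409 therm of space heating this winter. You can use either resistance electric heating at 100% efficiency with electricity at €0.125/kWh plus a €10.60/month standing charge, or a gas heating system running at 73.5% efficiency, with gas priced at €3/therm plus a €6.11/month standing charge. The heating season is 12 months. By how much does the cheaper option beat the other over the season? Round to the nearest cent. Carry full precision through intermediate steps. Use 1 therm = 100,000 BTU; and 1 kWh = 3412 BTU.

Heat load = 409 therm × 100,000 = 40,900,000 BTU
Gas: input = 40,900,000 / 0.735 = 55,646,259 BTU = 556.5 therm → 556.5 × €3 = €1,669.39; + 12 × €6.11 standing = €1,742.71
Electric: 40,900,000 BTU / 3412 = 11,990 kWh → × €0.125 = €1,498.39; + 12 × €10.60 standing = €1,625.59
Difference = |€1,742.71 − €1,625.59| = €117.12

€117.12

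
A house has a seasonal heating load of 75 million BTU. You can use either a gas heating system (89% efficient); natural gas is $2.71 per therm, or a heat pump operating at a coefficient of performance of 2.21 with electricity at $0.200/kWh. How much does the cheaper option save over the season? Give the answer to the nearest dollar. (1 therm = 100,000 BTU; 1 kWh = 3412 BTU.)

$294

Heat load = 75 × 10⁶ BTU = 75,000,000 BTU
Gas: input = 75,000,000 / 0.89 = 84,269,663 BTU = 842.7 therm → 842.7 × $2.71 = $2,283.71
Heat pump: 75,000,000 BTU / 3412 = 21,980 kWh heat; / 2.21 = 9,946 kWh in → × $0.200 = $1,989.25
Difference = |$2,283.71 − $1,989.25| = $294.46 ≈ $294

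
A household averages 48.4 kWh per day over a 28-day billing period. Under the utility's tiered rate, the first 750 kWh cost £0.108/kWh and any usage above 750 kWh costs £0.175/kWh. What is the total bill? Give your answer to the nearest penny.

Usage = 48.4 kWh/day × 28 days = 1355.2 kWh
First 750 kWh × £0.108 = £81.00
Remaining 605.2 kWh × £0.175 = £105.91
Total = £186.91

£186.91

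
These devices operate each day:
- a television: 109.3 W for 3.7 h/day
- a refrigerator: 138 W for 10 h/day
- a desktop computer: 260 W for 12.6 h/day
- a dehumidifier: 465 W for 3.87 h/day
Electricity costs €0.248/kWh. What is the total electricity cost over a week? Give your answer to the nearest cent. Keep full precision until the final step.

€11.91

television: 109.3 W × 3.7 h × 7 d = 2,831 Wh = 2.831 kWh
refrigerator: 138 W × 10 h × 7 d = 9,660 Wh = 9.66 kWh
desktop computer: 260 W × 12.6 h × 7 d = 22,932 Wh = 22.93 kWh
dehumidifier: 465 W × 3.87 h × 7 d = 12,597 Wh = 12.6 kWh
Total energy = 2.831 + 9.66 + 22.93 + 12.6 = 48.02 kWh
Cost = 48.02 kWh × €0.248 = €11.91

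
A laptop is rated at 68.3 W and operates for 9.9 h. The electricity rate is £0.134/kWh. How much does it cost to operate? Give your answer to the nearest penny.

Energy = 68.3 W × 9.9 h = 676 Wh = 0.6762 kWh
Cost = 0.6762 kWh × £0.134/kWh = £0.09

£0.09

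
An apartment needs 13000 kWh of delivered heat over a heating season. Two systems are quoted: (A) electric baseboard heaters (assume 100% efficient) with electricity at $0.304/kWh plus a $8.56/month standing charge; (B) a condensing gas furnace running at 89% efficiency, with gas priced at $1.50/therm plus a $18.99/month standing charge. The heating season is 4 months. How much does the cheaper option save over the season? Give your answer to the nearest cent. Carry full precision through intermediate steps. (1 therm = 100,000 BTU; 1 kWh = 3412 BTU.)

$3162.71

Heat load = 13000 kWh × 3412 = 44,356,000 BTU
Gas: input = 44,356,000 / 0.89 = 49,838,202 BTU = 498.4 therm → 498.4 × $1.50 = $747.57; + 4 × $18.99 standing = $823.53
Electric: 44,356,000 BTU / 3412 = 13,000 kWh → × $0.304 = $3,952.00; + 4 × $8.56 standing = $3,986.24
Difference = |$823.53 − $3,986.24| = $3,162.71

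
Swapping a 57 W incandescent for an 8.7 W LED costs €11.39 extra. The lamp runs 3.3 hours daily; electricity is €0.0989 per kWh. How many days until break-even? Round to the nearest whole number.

723 days

Power saved = 57 − 8.7 = 48.3 W
Daily energy saved = 48.3 W × 3.3 h = 159.4 Wh = 0.15939 kWh
Daily savings = 0.15939 × €0.0989 = €0.0158
Payback = €11.39 / €0.0158 per day = 722.5 days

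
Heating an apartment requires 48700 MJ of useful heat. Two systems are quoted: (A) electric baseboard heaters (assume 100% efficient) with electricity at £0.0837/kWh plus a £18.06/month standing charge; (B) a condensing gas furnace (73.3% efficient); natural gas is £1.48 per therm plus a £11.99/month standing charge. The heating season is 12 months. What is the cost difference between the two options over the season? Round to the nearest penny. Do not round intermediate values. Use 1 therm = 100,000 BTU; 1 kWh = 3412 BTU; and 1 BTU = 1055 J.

£273.18

Heat load = 48700 MJ = 48,700,000,000 J / 1055 = 46,161,137 BTU
Gas: input = 46,161,137 / 0.733 = 62,975,631 BTU = 629.8 therm → 629.8 × £1.48 = £932.04; + 12 × £11.99 standing = £1,075.92
Electric: 46,161,137 BTU / 3412 = 13,530 kWh → × £0.0837 = £1,132.38; + 12 × £18.06 standing = £1,349.10
Difference = |£1,075.92 − £1,349.10| = £273.18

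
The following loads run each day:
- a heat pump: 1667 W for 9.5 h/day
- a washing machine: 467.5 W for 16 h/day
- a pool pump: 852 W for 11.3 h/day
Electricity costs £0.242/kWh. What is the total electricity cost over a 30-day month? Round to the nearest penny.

£239.17

heat pump: 1667 W × 9.5 h × 30 d = 475,095 Wh = 475.1 kWh
washing machine: 467.5 W × 16 h × 30 d = 224,400 Wh = 224.4 kWh
pool pump: 852 W × 11.3 h × 30 d = 288,828 Wh = 288.8 kWh
Total energy = 475.1 + 224.4 + 288.8 = 988.3 kWh
Cost = 988.3 kWh × £0.242 = £239.17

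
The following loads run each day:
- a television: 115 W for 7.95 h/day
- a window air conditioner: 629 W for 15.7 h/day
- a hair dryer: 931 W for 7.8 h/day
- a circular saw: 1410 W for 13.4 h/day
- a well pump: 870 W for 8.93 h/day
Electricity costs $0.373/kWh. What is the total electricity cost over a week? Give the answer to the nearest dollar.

$117

television: 115 W × 7.95 h × 7 d = 6,400 Wh = 6.4 kWh
window air conditioner: 629 W × 15.7 h × 7 d = 69,127 Wh = 69.13 kWh
hair dryer: 931 W × 7.8 h × 7 d = 50,833 Wh = 50.83 kWh
circular saw: 1410 W × 13.4 h × 7 d = 132,258 Wh = 132.3 kWh
well pump: 870 W × 8.93 h × 7 d = 54,384 Wh = 54.38 kWh
Total energy = 6.4 + 69.13 + 50.83 + 132.3 + 54.38 = 313 kWh
Cost = 313 kWh × $0.373 = $116.75 ≈ $117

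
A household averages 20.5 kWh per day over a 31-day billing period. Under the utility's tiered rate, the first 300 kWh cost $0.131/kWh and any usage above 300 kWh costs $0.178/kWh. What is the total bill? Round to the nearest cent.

Usage = 20.5 kWh/day × 31 days = 635.5 kWh
First 300 kWh × $0.131 = $39.30
Remaining 335.5 kWh × $0.178 = $59.72
Total = $99.02

$99.02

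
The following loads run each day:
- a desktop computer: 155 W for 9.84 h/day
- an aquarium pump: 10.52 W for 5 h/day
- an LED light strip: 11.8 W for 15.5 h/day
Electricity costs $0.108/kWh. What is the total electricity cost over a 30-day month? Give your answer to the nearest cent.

desktop computer: 155 W × 9.84 h × 30 d = 45,756 Wh = 45.76 kWh
aquarium pump: 10.52 W × 5 h × 30 d = 1,578 Wh = 1.578 kWh
LED light strip: 11.8 W × 15.5 h × 30 d = 5,487 Wh = 5.487 kWh
Total energy = 45.76 + 1.578 + 5.487 = 52.82 kWh
Cost = 52.82 kWh × $0.108 = $5.70

$5.70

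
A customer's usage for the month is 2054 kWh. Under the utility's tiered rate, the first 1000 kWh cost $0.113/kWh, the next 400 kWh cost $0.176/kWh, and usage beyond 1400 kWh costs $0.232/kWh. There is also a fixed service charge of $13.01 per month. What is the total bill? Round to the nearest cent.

First 1000 kWh × $0.113 = $113.00
Next 400 kWh × $0.176 = $70.40
Remaining 654 kWh × $0.232 = $151.73
Energy charge = $335.13; + service $13.01 = $348.14

$348.14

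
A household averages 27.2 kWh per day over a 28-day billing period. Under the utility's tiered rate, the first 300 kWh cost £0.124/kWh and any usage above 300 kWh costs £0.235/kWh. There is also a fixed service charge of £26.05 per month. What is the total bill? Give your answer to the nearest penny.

£171.73

Usage = 27.2 kWh/day × 28 days = 761.6 kWh
First 300 kWh × £0.124 = £37.20
Remaining 461.6 kWh × £0.235 = £108.48
Energy charge = £145.68; + service £26.05 = £171.73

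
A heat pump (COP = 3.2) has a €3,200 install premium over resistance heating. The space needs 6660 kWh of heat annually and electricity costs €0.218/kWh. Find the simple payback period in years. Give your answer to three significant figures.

Resistance: 6660 kWh × €0.218 = €1,451.88/yr
Heat pump: 6660 / 3.2 = 2081 kWh in → × €0.218 = €453.71/yr
Annual savings = €998.17
Payback = €3,200 / €998.17 = 3.21 years

3.21 years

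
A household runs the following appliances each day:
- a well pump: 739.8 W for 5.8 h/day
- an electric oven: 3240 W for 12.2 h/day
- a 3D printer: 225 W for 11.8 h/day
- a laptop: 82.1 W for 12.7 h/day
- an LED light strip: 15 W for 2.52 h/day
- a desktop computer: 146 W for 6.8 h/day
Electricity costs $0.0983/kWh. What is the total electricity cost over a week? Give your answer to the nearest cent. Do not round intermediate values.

$33.41

well pump: 739.8 W × 5.8 h × 7 d = 30,036 Wh = 30.04 kWh
electric oven: 3240 W × 12.2 h × 7 d = 276,696 Wh = 276.7 kWh
3D printer: 225 W × 11.8 h × 7 d = 18,585 Wh = 18.59 kWh
laptop: 82.1 W × 12.7 h × 7 d = 7,299 Wh = 7.299 kWh
LED light strip: 15 W × 2.52 h × 7 d = 265 Wh = 0.2646 kWh
desktop computer: 146 W × 6.8 h × 7 d = 6,950 Wh = 6.95 kWh
Total energy = 30.04 + 276.7 + 18.59 + 7.299 + 0.2646 + 6.95 = 339.8 kWh
Cost = 339.8 kWh × $0.0983 = $33.41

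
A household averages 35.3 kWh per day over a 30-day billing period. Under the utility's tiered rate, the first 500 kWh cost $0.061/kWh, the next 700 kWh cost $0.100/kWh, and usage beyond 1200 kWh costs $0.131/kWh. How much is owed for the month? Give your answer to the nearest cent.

Usage = 35.3 kWh/day × 30 days = 1059 kWh
First 500 kWh × $0.061 = $30.50
Next 559 kWh × $0.100 = $55.90
Remaining tier: 0 kWh (not reached)
Total = $86.40

$86.40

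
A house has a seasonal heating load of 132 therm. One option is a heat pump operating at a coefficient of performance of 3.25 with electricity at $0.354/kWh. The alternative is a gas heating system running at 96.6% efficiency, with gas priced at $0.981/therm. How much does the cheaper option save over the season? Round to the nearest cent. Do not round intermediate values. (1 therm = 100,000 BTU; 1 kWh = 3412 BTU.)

$287.34

Heat load = 132 therm × 100,000 = 13,200,000 BTU
Gas: input = 13,200,000 / 0.966 = 13,664,596 BTU = 136.6 therm → 136.6 × $0.981 = $134.05
Heat pump: 13,200,000 BTU / 3412 = 3,869 kWh heat; / 3.25 = 1,190 kWh in → × $0.354 = $421.39
Difference = |$134.05 − $421.39| = $287.34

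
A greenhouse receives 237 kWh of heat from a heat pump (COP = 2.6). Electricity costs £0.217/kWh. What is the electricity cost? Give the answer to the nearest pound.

Electrical input = 237 kWh / 2.6 = 91.15 kWh
Cost = 91.15 × £0.217/kWh = £19.78 ≈ £20

£20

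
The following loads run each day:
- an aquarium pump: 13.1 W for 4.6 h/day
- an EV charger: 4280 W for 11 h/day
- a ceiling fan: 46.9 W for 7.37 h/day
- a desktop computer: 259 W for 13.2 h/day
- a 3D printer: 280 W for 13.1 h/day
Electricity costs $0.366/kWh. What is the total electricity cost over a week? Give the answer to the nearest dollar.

$140

aquarium pump: 13.1 W × 4.6 h × 7 d = 422 Wh = 0.4218 kWh
EV charger: 4280 W × 11 h × 7 d = 329,560 Wh = 329.6 kWh
ceiling fan: 46.9 W × 7.37 h × 7 d = 2,420 Wh = 2.42 kWh
desktop computer: 259 W × 13.2 h × 7 d = 23,932 Wh = 23.93 kWh
3D printer: 280 W × 13.1 h × 7 d = 25,676 Wh = 25.68 kWh
Total energy = 0.4218 + 329.6 + 2.42 + 23.93 + 25.68 = 382 kWh
Cost = 382 kWh × $0.366 = $139.82 ≈ $140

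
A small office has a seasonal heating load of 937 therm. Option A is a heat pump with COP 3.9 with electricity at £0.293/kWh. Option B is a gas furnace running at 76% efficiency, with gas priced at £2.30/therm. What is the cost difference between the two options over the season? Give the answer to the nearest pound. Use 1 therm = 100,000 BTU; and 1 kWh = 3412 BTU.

Heat load = 937 therm × 100,000 = 93,700,000 BTU
Gas: input = 93,700,000 / 0.760 = 123,289,474 BTU = 1,233 therm → 1,233 × £2.30 = £2,835.66
Heat pump: 93,700,000 BTU / 3412 = 27,460 kWh heat; / 3.9 = 7,042 kWh in → × £0.293 = £2,063.16
Difference = |£2,835.66 − £2,063.16| = £772.49 ≈ £772

£772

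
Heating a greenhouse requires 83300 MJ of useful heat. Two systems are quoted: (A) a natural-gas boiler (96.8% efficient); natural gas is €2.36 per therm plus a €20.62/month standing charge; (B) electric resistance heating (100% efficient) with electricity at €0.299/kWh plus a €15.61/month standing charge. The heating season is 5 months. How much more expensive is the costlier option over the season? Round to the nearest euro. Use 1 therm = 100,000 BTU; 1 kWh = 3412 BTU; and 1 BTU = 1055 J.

Heat load = 83300 MJ = 83,300,000,000 J / 1055 = 78,957,346 BTU
Gas: input = 78,957,346 / 0.968 = 81,567,506 BTU = 815.7 therm → 815.7 × €2.36 = €1,924.99; + 5 × €20.62 standing = €2,028.09
Electric: 78,957,346 BTU / 3412 = 23,140 kWh → × €0.299 = €6,919.18; + 5 × €15.61 standing = €6,997.23
Difference = |€2,028.09 − €6,997.23| = €4,969.14 ≈ €4969

€4969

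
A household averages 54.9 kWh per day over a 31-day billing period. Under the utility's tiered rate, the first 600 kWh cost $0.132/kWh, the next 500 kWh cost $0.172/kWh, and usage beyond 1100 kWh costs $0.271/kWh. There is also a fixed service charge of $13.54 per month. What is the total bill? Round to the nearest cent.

$341.85

Usage = 54.9 kWh/day × 31 days = 1701.9 kWh
First 600 kWh × $0.132 = $79.20
Next 500 kWh × $0.172 = $86.00
Remaining 601.9 kWh × $0.271 = $163.11
Energy charge = $328.31; + service $13.54 = $341.85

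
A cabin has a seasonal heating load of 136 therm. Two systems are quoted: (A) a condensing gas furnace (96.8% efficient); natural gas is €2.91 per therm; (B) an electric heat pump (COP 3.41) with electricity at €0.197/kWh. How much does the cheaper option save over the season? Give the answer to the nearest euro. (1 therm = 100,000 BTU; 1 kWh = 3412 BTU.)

Heat load = 136 therm × 100,000 = 13,600,000 BTU
Gas: input = 13,600,000 / 0.968 = 14,049,587 BTU = 140.5 therm → 140.5 × €2.91 = €408.84
Heat pump: 13,600,000 BTU / 3412 = 3,986 kWh heat; / 3.41 = 1,169 kWh in → × €0.197 = €230.27
Difference = |€408.84 − €230.27| = €178.57 ≈ €179

€179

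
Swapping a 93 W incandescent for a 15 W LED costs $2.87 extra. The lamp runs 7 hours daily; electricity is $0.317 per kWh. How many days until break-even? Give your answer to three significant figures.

16.6 days

Power saved = 93 − 15 = 78 W
Daily energy saved = 78 W × 7 h = 546 Wh = 0.546 kWh
Daily savings = 0.546 × $0.317 = $0.1731
Payback = $2.87 / $0.1731 per day = 16.58 days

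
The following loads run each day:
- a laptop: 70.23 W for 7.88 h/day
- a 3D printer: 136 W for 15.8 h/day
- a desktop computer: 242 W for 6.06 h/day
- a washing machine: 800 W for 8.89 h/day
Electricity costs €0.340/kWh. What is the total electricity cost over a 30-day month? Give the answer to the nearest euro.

€115

laptop: 70.23 W × 7.88 h × 30 d = 16,602 Wh = 16.6 kWh
3D printer: 136 W × 15.8 h × 30 d = 64,464 Wh = 64.46 kWh
desktop computer: 242 W × 6.06 h × 30 d = 43,996 Wh = 44 kWh
washing machine: 800 W × 8.89 h × 30 d = 213,360 Wh = 213.4 kWh
Total energy = 16.6 + 64.46 + 44 + 213.4 = 338.4 kWh
Cost = 338.4 kWh × €0.340 = €115.06 ≈ €115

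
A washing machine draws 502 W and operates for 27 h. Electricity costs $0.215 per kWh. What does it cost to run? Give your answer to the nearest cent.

Energy = 502 W × 27 h = 13,554 Wh = 13.55 kWh
Cost = 13.55 kWh × $0.215/kWh = $2.91

$2.91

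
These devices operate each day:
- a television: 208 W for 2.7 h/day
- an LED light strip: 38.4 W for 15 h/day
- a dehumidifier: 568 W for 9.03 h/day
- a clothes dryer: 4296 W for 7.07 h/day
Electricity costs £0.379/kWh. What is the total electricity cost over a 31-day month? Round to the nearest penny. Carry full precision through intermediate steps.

£430.48

television: 208 W × 2.7 h × 31 d = 17,410 Wh = 17.41 kWh
LED light strip: 38.4 W × 15 h × 31 d = 17,856 Wh = 17.86 kWh
dehumidifier: 568 W × 9.03 h × 31 d = 159,000 Wh = 159 kWh
clothes dryer: 4296 W × 7.07 h × 31 d = 941,554 Wh = 941.6 kWh
Total energy = 17.41 + 17.86 + 159 + 941.6 = 1,136 kWh
Cost = 1,136 kWh × £0.379 = £430.48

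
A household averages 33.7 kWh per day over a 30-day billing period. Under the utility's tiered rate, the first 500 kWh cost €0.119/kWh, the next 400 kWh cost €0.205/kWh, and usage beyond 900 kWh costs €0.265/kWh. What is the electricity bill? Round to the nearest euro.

Usage = 33.7 kWh/day × 30 days = 1011 kWh
First 500 kWh × €0.119 = €59.50
Next 400 kWh × €0.205 = €82.00
Remaining 111 kWh × €0.265 = €29.42
Total = €170.91 ≈ €171

€171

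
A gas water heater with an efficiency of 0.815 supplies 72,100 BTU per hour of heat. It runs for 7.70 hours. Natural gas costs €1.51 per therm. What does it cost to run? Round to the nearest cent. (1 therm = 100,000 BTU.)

Heat delivered = 72,100 BTU/h × 7.70 h = 555,170 BTU
Gas input = 555,170 / 0.815 = 681,190 BTU
= 681,190 / 100,000 = 6.812 therm
Cost = 6.812 × €1.51/therm = €10.29

€10.29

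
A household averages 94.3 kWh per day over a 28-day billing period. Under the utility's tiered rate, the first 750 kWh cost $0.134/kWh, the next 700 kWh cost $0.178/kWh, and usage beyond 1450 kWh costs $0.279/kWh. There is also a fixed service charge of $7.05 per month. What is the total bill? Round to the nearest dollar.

Usage = 94.3 kWh/day × 28 days = 2640.4 kWh
First 750 kWh × $0.134 = $100.50
Next 700 kWh × $0.178 = $124.60
Remaining 1190.4 kWh × $0.279 = $332.12
Energy charge = $557.22; + service $7.05 = $564.27 ≈ $564

$564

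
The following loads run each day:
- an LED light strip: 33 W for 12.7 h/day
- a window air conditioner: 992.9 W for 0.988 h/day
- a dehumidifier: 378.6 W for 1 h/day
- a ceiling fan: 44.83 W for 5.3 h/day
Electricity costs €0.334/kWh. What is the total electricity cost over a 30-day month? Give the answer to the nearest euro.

LED light strip: 33 W × 12.7 h × 30 d = 12,573 Wh = 12.57 kWh
window air conditioner: 992.9 W × 0.988 h × 30 d = 29,430 Wh = 29.43 kWh
dehumidifier: 378.6 W × 1 h × 30 d = 11,358 Wh = 11.36 kWh
ceiling fan: 44.83 W × 5.3 h × 30 d = 7,128 Wh = 7.128 kWh
Total energy = 12.57 + 29.43 + 11.36 + 7.128 = 60.49 kWh
Cost = 60.49 kWh × €0.334 = €20.20 ≈ €20

€20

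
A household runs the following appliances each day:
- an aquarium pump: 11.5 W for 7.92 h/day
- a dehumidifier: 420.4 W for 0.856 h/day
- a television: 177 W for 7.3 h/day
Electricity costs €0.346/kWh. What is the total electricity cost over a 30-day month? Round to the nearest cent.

aquarium pump: 11.5 W × 7.92 h × 30 d = 2,732 Wh = 2.732 kWh
dehumidifier: 420.4 W × 0.856 h × 30 d = 10,796 Wh = 10.8 kWh
television: 177 W × 7.3 h × 30 d = 38,763 Wh = 38.76 kWh
Total energy = 2.732 + 10.8 + 38.76 = 52.29 kWh
Cost = 52.29 kWh × €0.346 = €18.09

€18.09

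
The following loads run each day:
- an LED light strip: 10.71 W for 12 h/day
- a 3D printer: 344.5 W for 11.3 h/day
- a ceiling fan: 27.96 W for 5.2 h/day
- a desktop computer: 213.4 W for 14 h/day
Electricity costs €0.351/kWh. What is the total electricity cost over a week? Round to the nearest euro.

€18

LED light strip: 10.71 W × 12 h × 7 d = 900 Wh = 0.8996 kWh
3D printer: 344.5 W × 11.3 h × 7 d = 27,250 Wh = 27.25 kWh
ceiling fan: 27.96 W × 5.2 h × 7 d = 1,018 Wh = 1.018 kWh
desktop computer: 213.4 W × 14 h × 7 d = 20,913 Wh = 20.91 kWh
Total energy = 0.8996 + 27.25 + 1.018 + 20.91 = 50.08 kWh
Cost = 50.08 kWh × €0.351 = €17.58 ≈ €18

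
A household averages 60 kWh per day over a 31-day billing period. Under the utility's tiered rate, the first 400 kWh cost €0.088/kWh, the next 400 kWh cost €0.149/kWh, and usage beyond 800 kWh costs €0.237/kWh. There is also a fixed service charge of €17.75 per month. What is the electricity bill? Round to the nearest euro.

€364

Usage = 60 kWh/day × 31 days = 1860 kWh
First 400 kWh × €0.088 = €35.20
Next 400 kWh × €0.149 = €59.60
Remaining 1060 kWh × €0.237 = €251.22
Energy charge = €346.02; + service €17.75 = €363.77 ≈ €364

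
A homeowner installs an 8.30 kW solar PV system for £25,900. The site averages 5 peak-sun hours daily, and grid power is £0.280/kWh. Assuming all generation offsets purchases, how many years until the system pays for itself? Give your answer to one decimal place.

Daily generation = 8.30 kW × 5 h = 41.5 kWh
Annual generation = 41.5 × 365 = 15148 kWh
Annual savings = 15148 × £0.280 = £4,241.30
Payback = £25,900 / £4,241.30 = 6.11 years

6.1 years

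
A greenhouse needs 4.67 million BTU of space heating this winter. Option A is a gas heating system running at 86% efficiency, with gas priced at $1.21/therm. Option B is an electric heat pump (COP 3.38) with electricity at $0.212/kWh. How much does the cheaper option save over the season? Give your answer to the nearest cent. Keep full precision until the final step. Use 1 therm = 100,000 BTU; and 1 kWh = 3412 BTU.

$20.14

Heat load = 4.67 × 10⁶ BTU = 4,670,000 BTU
Gas: input = 4,670,000 / 0.86 = 5,430,233 BTU = 54.3 therm → 54.3 × $1.21 = $65.71
Heat pump: 4,670,000 BTU / 3412 = 1,369 kWh heat; / 3.38 = 404.9 kWh in → × $0.212 = $85.85
Difference = |$65.71 − $85.85| = $20.14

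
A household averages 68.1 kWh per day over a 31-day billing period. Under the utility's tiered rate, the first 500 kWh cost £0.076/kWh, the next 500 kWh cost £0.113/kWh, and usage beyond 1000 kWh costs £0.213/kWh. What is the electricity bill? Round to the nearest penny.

£331.16

Usage = 68.1 kWh/day × 31 days = 2111.1 kWh
First 500 kWh × £0.076 = £38.00
Next 500 kWh × £0.113 = £56.50
Remaining 1111.1 kWh × £0.213 = £236.66
Total = £331.16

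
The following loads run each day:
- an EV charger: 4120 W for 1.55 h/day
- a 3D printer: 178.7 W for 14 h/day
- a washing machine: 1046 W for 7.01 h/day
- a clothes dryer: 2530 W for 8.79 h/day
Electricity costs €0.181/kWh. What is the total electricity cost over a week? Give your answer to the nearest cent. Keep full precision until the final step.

€48.73

EV charger: 4120 W × 1.55 h × 7 d = 44,702 Wh = 44.7 kWh
3D printer: 178.7 W × 14 h × 7 d = 17,513 Wh = 17.51 kWh
washing machine: 1046 W × 7.01 h × 7 d = 51,327 Wh = 51.33 kWh
clothes dryer: 2530 W × 8.79 h × 7 d = 155,671 Wh = 155.7 kWh
Total energy = 44.7 + 17.51 + 51.33 + 155.7 = 269.2 kWh
Cost = 269.2 kWh × €0.181 = €48.73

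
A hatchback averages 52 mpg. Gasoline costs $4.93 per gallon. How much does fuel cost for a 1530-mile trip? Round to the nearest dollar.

Fuel = 1530 mi / 52 mpg = 29.42 gal
Cost = 29.42 gal × $4.93/gal = $145.06 ≈ $145

$145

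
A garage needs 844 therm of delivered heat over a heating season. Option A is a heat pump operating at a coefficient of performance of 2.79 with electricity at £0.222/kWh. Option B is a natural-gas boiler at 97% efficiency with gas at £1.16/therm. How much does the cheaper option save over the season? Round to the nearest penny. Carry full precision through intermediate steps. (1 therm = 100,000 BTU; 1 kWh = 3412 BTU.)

Heat load = 844 therm × 100,000 = 84,400,000 BTU
Gas: input = 84,400,000 / 0.97 = 87,010,309 BTU = 870.1 therm → 870.1 × £1.16 = £1,009.32
Heat pump: 84,400,000 BTU / 3412 = 24,740 kWh heat; / 2.79 = 8,866 kWh in → × £0.222 = £1,968.26
Difference = |£1,009.32 − £1,968.26| = £958.94

£958.94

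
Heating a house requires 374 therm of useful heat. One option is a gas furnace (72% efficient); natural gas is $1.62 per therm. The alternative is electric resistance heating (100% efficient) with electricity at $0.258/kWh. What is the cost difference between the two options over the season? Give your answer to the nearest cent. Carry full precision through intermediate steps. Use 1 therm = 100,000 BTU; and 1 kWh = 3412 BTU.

$1986.52

Heat load = 374 therm × 100,000 = 37,400,000 BTU
Gas: input = 37,400,000 / 0.72 = 51,944,444 BTU = 519.4 therm → 519.4 × $1.62 = $841.50
Electric: 37,400,000 BTU / 3412 = 10,960 kWh → × $0.258 = $2,828.02
Difference = |$841.50 − $2,828.02| = $1,986.52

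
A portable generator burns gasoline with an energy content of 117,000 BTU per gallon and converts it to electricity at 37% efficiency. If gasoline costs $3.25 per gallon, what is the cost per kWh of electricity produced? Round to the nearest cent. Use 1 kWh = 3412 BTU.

$0.26

Electrical output per gallon = 117,000 BTU × 0.37 / 3412 BTU/kWh = 12.69 kWh
Cost per kWh = $3.25 / 12.69 kWh = $0.256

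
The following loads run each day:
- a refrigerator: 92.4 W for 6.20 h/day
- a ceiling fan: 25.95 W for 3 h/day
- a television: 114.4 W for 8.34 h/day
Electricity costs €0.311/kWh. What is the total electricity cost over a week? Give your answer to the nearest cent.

refrigerator: 92.4 W × 6.20 h × 7 d = 4,010 Wh = 4.01 kWh
ceiling fan: 25.95 W × 3 h × 7 d = 545 Wh = 0.5449 kWh
television: 114.4 W × 8.34 h × 7 d = 6,679 Wh = 6.679 kWh
Total energy = 4.01 + 0.5449 + 6.679 = 11.23 kWh
Cost = 11.23 kWh × €0.311 = €3.49

€3.49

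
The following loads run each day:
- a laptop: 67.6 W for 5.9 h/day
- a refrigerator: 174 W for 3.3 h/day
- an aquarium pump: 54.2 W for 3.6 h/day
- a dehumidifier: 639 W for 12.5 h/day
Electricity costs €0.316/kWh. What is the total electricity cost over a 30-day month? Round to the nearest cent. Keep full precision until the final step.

€86.80

laptop: 67.6 W × 5.9 h × 30 d = 11,965 Wh = 11.97 kWh
refrigerator: 174 W × 3.3 h × 30 d = 17,226 Wh = 17.23 kWh
aquarium pump: 54.2 W × 3.6 h × 30 d = 5,854 Wh = 5.854 kWh
dehumidifier: 639 W × 12.5 h × 30 d = 239,625 Wh = 239.6 kWh
Total energy = 11.97 + 17.23 + 5.854 + 239.6 = 274.7 kWh
Cost = 274.7 kWh × €0.316 = €86.80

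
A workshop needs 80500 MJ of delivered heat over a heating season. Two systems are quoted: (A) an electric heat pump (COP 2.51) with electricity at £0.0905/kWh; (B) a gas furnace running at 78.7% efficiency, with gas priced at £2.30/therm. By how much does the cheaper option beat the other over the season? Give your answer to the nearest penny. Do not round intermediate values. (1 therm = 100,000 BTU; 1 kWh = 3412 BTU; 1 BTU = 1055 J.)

£1423.63

Heat load = 80500 MJ = 80,500,000,000 J / 1055 = 76,303,318 BTU
Gas: input = 76,303,318 / 0.787 = 96,954,660 BTU = 969.5 therm → 969.5 × £2.30 = £2,229.96
Heat pump: 76,303,318 BTU / 3412 = 22,360 kWh heat; / 2.51 = 8,910 kWh in → × £0.0905 = £806.32
Difference = |£2,229.96 − £806.32| = £1,423.63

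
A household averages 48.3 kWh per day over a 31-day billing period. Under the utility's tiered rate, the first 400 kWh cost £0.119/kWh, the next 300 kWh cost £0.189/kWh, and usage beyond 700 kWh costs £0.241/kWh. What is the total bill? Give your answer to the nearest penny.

£296.45

Usage = 48.3 kWh/day × 31 days = 1497.3 kWh
First 400 kWh × £0.119 = £47.60
Next 300 kWh × £0.189 = £56.70
Remaining 797.3 kWh × £0.241 = £192.15
Total = £296.45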